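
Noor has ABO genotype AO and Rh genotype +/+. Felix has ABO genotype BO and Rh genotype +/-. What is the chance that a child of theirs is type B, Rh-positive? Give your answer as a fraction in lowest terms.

1/4

ABO cross AO × BO → offspring phenotypes: 1/4 O, 1/4 A, 1/4 B, 1/4 AB.
Rh cross +/+ × +/- → 1 Rh+.
Independent loci: P(type B, Rh-positive) = 1/4 × 1 = 1/4.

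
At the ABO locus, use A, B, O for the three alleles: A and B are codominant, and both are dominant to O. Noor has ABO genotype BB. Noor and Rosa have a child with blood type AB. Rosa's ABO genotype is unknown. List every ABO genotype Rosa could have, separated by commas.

For each candidate genotype of Rosa, check whether crossing it with BB can produce every observed child phenotype.
  AA → possible child types {AB} ✓
  AB → possible child types {B, AB} ✓
  AO → possible child types {B, AB} ✓
  BB → possible child types {B} ✗
  BO → possible child types {B} ✗
  OO → possible child types {B} ✗

AA, AB, AO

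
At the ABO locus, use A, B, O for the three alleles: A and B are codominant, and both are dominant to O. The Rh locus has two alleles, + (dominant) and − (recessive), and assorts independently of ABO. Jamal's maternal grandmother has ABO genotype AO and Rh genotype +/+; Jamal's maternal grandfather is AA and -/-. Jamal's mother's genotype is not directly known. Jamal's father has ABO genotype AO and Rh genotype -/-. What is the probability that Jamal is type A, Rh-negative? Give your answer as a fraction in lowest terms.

Jamal's mother's ABO genotype from AO × AA: 1/2 AA, 1/2 AO.
Crossing each possibility with the father AO and summing P(type A): 1/2·1 + 1/2·3/4 = 7/8.
Similarly for Rh via the mother's Rh distribution: P(Rh-) = 1/2.
Independent loci: 7/8 × 1/2 = 7/16.

7/16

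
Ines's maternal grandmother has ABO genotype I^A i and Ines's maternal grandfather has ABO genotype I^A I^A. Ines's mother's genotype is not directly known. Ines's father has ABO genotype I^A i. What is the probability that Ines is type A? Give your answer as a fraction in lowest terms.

Ines's mother's ABO genotype from I^A i × I^A I^A: 1/2 I^A I^A, 1/2 I^A i.
Crossing each possibility with the father I^A i and summing P(type A): 1/2·1 + 1/2·3/4 = 7/8.

7/8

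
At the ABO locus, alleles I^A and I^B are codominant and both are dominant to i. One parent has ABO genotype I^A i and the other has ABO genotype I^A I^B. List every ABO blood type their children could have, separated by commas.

Gametes from I^A i × I^A I^B give offspring ABO genotypes I^A I^A, I^A I^B, I^A i, I^B i, i.e. phenotypes A, B, AB.

A, B, AB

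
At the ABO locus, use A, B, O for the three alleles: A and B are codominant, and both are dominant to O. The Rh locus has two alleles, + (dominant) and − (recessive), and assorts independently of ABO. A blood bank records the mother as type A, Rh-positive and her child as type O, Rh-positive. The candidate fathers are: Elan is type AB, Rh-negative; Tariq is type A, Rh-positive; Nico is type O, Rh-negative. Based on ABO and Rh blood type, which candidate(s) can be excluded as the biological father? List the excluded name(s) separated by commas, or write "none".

Elan

A candidate is excluded only if no genotype consistent with his phenotype could produce a type O, Rh-positive child with a type A, Rh-positive mother.
Elan (type AB, Rh-): no genotype consistent with that phenotype can produce a type-O Rh+ child with a type-A mother.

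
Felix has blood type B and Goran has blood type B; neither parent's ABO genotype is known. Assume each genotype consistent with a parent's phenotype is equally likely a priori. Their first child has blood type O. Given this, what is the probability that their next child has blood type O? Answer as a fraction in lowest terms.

Possible genotypes: Felix ∈ {BB, BO}; Goran ∈ {BB, BO}.
Weight each parental genotype pair by prior × P(type-O child):
  BO × BO: posterior weight 1; P(next child type O) = 1/4.
Weighted sum = 1/4.

1/4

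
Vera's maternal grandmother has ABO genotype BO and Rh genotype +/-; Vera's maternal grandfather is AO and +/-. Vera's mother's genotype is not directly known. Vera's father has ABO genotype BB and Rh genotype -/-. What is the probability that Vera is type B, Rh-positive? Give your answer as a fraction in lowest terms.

3/8

Vera's mother's ABO genotype from BO × AO: 1/4 AB, 1/4 AO, 1/4 BO, 1/4 OO.
Crossing each possibility with the father BB and summing P(type B): 1/4·1/2 + 1/4·1/2 + 1/4·1 + 1/4·1 = 3/4.
Similarly for Rh via the mother's Rh distribution: P(Rh+) = 1/2.
Independent loci: 3/4 × 1/2 = 3/8.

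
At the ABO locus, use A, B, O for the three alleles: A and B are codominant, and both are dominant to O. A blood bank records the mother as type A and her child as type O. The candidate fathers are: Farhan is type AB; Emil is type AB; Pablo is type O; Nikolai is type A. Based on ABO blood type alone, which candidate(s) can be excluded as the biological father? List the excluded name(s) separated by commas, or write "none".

A candidate is excluded only if no genotype consistent with his phenotype could produce a type O child with a type A mother.
Farhan (type AB): no genotype consistent with that phenotype can produce a type-O child with a type-A mother.
Emil (type AB): no genotype consistent with that phenotype can produce a type-O child with a type-A mother.

Farhan, Emil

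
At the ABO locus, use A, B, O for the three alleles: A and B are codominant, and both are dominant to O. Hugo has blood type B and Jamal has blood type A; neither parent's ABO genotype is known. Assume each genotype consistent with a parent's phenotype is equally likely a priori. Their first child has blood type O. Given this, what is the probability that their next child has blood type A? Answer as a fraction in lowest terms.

1/4

Possible genotypes: Hugo ∈ {BB, BO}; Jamal ∈ {AA, AO}.
Weight each parental genotype pair by prior × P(type-O child):
  BO × AO: posterior weight 1; P(next child type A) = 1/4.
Weighted sum = 1/4.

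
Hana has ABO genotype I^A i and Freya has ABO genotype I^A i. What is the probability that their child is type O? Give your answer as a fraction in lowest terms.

ABO cross I^A i × I^A i → offspring phenotypes: 1/4 O, 3/4 A.
So P(type O) = 1/4.

1/4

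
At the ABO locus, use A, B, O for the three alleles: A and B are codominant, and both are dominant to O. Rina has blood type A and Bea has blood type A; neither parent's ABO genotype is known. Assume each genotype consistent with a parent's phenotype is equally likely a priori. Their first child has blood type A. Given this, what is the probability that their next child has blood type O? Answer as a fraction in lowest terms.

Possible genotypes: Rina ∈ {AA, AO}; Bea ∈ {AA, AO}.
Weight each parental genotype pair by prior × P(type-A child):
  AA × AA: posterior weight 4/15; P(next child type O) = 0.
  AA × AO: posterior weight 4/15; P(next child type O) = 0.
  AO × AA: posterior weight 4/15; P(next child type O) = 0.
  AO × AO: posterior weight 1/5; P(next child type O) = 1/4.
Weighted sum = 1/20.

1/20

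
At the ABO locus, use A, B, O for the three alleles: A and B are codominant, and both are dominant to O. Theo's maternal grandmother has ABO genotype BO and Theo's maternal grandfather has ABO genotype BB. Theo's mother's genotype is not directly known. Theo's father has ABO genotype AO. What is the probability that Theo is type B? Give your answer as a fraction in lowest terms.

Theo's mother's ABO genotype from BO × BB: 1/2 BB, 1/2 BO.
Crossing each possibility with the father AO and summing P(type B): 1/2·1/2 + 1/2·1/4 = 3/8.

3/8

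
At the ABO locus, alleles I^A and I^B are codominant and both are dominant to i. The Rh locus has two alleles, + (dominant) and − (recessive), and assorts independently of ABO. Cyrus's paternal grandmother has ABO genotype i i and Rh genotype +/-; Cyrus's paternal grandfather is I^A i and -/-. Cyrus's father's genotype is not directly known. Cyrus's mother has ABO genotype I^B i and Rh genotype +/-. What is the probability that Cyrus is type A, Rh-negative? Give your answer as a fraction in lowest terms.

Cyrus's father's ABO genotype from i i × I^A i: 1/2 I^A i, 1/2 i i.
Crossing each possibility with the mother I^B i and summing P(type A): 1/2·1/4 + 1/2·0 = 1/8.
Similarly for Rh via the father's Rh distribution: P(Rh-) = 3/8.
Independent loci: 1/8 × 3/8 = 3/64.

3/64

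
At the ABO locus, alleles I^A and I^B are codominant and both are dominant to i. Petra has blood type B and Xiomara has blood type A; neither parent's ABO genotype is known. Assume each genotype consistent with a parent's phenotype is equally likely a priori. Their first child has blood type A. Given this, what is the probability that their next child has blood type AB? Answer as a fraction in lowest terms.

5/12

Possible genotypes: Petra ∈ {I^B I^B, I^B i}; Xiomara ∈ {I^A I^A, I^A i}.
Weight each parental genotype pair by prior × P(type-A child):
  I^B i × I^A I^A: posterior weight 2/3; P(next child type AB) = 1/2.
  I^B i × I^A i: posterior weight 1/3; P(next child type AB) = 1/4.
Weighted sum = 5/12.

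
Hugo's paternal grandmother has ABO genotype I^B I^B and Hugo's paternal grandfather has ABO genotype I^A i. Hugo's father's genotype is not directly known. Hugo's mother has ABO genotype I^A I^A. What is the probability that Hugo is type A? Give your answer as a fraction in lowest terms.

Hugo's father's ABO genotype from I^B I^B × I^A i: 1/2 I^A I^B, 1/2 I^B i.
Crossing each possibility with the mother I^A I^A and summing P(type A): 1/2·1/2 + 1/2·1/2 = 1/2.

1/2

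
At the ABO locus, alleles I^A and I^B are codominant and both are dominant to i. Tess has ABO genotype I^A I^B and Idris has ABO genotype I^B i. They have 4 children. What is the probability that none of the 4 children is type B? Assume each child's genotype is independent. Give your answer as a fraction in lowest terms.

1/16

ABO cross I^A I^B × I^B i → 1/4 A, 1/2 B, 1/4 AB.
So P(type B) = 1/2 per child.
P(not type B) = 1/2 for one child; (1/2)^4 = 1/16.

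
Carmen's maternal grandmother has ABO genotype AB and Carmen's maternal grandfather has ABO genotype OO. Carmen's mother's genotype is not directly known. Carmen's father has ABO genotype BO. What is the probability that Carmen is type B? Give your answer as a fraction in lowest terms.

Carmen's mother's ABO genotype from AB × OO: 1/2 AO, 1/2 BO.
Crossing each possibility with the father BO and summing P(type B): 1/2·1/4 + 1/2·3/4 = 1/2.

1/2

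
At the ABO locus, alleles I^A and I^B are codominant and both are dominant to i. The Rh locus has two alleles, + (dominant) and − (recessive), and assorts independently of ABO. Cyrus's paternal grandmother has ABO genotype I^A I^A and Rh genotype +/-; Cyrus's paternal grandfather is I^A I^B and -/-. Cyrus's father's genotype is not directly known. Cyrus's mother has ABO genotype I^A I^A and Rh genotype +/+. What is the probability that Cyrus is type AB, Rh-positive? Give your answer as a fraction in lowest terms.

Cyrus's father's ABO genotype from I^A I^A × I^A I^B: 1/2 I^A I^A, 1/2 I^A I^B.
Crossing each possibility with the mother I^A I^A and summing P(type AB): 1/2·0 + 1/2·1/2 = 1/4.
Similarly for Rh via the father's Rh distribution: P(Rh+) = 1.
Independent loci: 1/4 × 1 = 1/4.

1/4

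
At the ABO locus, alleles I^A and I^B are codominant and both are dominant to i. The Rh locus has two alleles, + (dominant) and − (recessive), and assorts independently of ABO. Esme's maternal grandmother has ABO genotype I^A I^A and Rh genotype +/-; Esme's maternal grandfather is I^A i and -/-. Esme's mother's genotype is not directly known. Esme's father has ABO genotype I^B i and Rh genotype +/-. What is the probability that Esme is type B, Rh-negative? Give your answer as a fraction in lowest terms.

3/64

Esme's mother's ABO genotype from I^A I^A × I^A i: 1/2 I^A I^A, 1/2 I^A i.
Crossing each possibility with the father I^B i and summing P(type B): 1/2·0 + 1/2·1/4 = 1/8.
Similarly for Rh via the mother's Rh distribution: P(Rh-) = 3/8.
Independent loci: 1/8 × 3/8 = 3/64.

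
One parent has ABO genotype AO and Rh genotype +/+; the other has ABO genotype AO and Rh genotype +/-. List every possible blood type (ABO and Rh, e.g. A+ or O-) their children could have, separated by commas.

Gametes from AO × AO give offspring ABO genotypes AA, AO, OO, i.e. phenotypes O, A.
Rh cross +/+ × +/- → phenotypes Rh+.
Combining independently: O+, A+.

O+, A+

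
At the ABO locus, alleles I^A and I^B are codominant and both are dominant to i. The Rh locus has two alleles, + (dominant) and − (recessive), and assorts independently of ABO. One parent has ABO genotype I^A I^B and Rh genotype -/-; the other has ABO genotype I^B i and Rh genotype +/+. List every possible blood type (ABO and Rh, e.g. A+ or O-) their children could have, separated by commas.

A+, B+, AB+

Gametes from I^A I^B × I^B i give offspring ABO genotypes I^A I^B, I^A i, I^B I^B, I^B i, i.e. phenotypes A, B, AB.
Rh cross -/- × +/+ → phenotypes Rh+.
Combining independently: A+, B+, AB+.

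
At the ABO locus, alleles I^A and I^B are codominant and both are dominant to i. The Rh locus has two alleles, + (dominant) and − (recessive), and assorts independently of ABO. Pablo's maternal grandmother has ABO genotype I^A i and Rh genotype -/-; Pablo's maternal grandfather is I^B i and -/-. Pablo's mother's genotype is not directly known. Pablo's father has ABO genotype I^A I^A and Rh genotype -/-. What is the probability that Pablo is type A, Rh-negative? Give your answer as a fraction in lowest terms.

Pablo's mother's ABO genotype from I^A i × I^B i: 1/4 I^A I^B, 1/4 I^A i, 1/4 I^B i, 1/4 i i.
Crossing each possibility with the father I^A I^A and summing P(type A): 1/4·1/2 + 1/4·1 + 1/4·1/2 + 1/4·1 = 3/4.
Similarly for Rh via the mother's Rh distribution: P(Rh-) = 1.
Independent loci: 3/4 × 1 = 3/4.

3/4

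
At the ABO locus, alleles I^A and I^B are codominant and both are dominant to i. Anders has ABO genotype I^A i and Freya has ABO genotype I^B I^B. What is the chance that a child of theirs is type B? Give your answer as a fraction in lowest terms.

ABO cross I^A i × I^B I^B → offspring phenotypes: 1/2 B, 1/2 AB.
So P(type B) = 1/2.

1/2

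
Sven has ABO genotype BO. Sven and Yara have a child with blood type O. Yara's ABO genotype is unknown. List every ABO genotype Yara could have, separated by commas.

For each candidate genotype of Yara, check whether crossing it with BO can produce every observed child phenotype.
  AA → possible child types {A, AB} ✗
  AB → possible child types {A, B, AB} ✗
  AO → possible child types {O, A, B, AB} ✓
  BB → possible child types {B} ✗
  BO → possible child types {O, B} ✓
  OO → possible child types {O, B} ✓

AO, BO, OO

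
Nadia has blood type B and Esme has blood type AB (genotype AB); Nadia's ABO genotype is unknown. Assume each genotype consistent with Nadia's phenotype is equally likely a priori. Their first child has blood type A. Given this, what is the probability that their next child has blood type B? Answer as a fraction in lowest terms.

1/2

Possible genotypes: Nadia ∈ {BB, BO}; Esme ∈ {AB}.
Weight each parental genotype pair by prior × P(type-A child):
  BO × AB: posterior weight 1; P(next child type B) = 1/2.
Weighted sum = 1/2.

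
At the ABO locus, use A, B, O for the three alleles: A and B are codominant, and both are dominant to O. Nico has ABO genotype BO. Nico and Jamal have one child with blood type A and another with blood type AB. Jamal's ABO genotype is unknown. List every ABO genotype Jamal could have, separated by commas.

AA, AB, AO

For each candidate genotype of Jamal, check whether crossing it with BO can produce every observed child phenotype.
  AA → possible child types {A, AB} ✓
  AB → possible child types {A, B, AB} ✓
  AO → possible child types {O, A, B, AB} ✓
  BB → possible child types {B} ✗
  BO → possible child types {O, B} ✗
  OO → possible child types {O, B} ✗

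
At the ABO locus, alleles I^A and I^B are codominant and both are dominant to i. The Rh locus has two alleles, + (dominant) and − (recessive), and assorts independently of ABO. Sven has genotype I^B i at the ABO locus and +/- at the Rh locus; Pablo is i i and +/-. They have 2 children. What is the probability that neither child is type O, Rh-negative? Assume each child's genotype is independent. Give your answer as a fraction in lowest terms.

ABO cross I^B i × i i → 1/2 O, 1/2 B.
Rh cross +/- × +/- → 3/4 Rh+, 1/4 Rh-; so P(type O, Rh-negative) = 1/2 × 1/4 = 1/8 per child.
P(not type O, Rh-negative) = 7/8 for one child; (7/8)^2 = 49/64.

49/64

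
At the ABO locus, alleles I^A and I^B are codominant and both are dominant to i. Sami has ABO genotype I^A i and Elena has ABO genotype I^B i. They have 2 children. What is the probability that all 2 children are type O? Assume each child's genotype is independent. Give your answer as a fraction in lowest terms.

1/16

ABO cross I^A i × I^B i → 1/4 O, 1/4 A, 1/4 B, 1/4 AB.
So P(type O) = 1/4 per child.
All 2 independent: (1/4)^2 = 1/16.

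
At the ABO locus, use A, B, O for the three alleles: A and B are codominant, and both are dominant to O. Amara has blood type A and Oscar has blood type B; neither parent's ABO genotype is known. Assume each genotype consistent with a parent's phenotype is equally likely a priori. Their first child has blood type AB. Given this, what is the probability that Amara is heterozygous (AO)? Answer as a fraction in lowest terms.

Possible genotypes: Amara ∈ {AA, AO}; Oscar ∈ {BB, BO}.
Weight each parental genotype pair by prior × P(type-AB child):
  AA × BB: posterior weight 4/9.
  AA × BO: posterior weight 2/9.
  AO × BB: posterior weight 2/9.
  AO × BO: posterior weight 1/9.
Sum the posterior weight over pairs where Amara is AO: 1/3.

1/3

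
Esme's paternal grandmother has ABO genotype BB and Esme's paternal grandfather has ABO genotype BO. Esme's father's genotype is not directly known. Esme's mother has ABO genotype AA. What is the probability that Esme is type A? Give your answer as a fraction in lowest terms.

Esme's father's ABO genotype from BB × BO: 1/2 BB, 1/2 BO.
Crossing each possibility with the mother AA and summing P(type A): 1/2·0 + 1/2·1/2 = 1/4.

1/4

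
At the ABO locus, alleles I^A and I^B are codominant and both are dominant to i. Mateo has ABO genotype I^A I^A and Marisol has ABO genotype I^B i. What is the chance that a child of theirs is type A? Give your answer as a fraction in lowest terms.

ABO cross I^A I^A × I^B i → offspring phenotypes: 1/2 A, 1/2 AB.
So P(type A) = 1/2.

1/2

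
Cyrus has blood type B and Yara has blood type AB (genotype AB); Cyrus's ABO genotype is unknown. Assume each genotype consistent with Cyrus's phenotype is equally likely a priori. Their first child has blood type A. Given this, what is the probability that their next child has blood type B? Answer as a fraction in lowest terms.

Possible genotypes: Cyrus ∈ {BB, BO}; Yara ∈ {AB}.
Weight each parental genotype pair by prior × P(type-A child):
  BO × AB: posterior weight 1; P(next child type B) = 1/2.
Weighted sum = 1/2.

1/2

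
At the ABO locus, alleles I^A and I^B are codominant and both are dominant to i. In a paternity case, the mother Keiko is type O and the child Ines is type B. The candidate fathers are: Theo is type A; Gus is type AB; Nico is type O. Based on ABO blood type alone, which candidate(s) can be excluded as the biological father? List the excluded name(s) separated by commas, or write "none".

Theo, Nico

A candidate is excluded only if no genotype consistent with his phenotype could produce a type B child with a type O mother.
Theo (type A): no genotype consistent with that phenotype can produce a type-B child with a type-O mother.
Nico (type O): no genotype consistent with that phenotype can produce a type-B child with a type-O mother.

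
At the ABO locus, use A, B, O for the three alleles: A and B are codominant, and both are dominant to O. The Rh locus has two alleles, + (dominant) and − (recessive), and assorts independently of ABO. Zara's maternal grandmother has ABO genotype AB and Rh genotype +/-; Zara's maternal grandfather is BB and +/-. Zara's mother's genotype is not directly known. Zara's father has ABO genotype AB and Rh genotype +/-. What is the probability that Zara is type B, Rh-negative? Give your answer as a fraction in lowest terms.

3/32

Zara's mother's ABO genotype from AB × BB: 1/2 AB, 1/2 BB.
Crossing each possibility with the father AB and summing P(type B): 1/2·1/4 + 1/2·1/2 = 3/8.
Similarly for Rh via the mother's Rh distribution: P(Rh-) = 1/4.
Independent loci: 3/8 × 1/4 = 3/32.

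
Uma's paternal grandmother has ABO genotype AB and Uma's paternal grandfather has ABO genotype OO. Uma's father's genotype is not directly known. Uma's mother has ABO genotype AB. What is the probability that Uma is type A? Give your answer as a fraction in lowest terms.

3/8

Uma's father's ABO genotype from AB × OO: 1/2 AO, 1/2 BO.
Crossing each possibility with the mother AB and summing P(type A): 1/2·1/2 + 1/2·1/4 = 3/8.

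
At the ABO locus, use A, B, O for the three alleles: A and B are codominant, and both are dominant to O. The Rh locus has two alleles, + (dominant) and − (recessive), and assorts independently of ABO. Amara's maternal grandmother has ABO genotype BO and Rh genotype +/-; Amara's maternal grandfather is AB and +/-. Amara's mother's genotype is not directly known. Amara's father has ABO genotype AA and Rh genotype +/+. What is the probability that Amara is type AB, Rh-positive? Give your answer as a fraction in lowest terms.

1/2

Amara's mother's ABO genotype from BO × AB: 1/4 AB, 1/4 AO, 1/4 BB, 1/4 BO.
Crossing each possibility with the father AA and summing P(type AB): 1/4·1/2 + 1/4·0 + 1/4·1 + 1/4·1/2 = 1/2.
Similarly for Rh via the mother's Rh distribution: P(Rh+) = 1.
Independent loci: 1/2 × 1 = 1/2.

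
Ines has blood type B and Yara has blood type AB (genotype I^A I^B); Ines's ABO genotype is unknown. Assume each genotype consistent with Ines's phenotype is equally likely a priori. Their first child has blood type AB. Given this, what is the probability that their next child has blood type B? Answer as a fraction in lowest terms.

Possible genotypes: Ines ∈ {I^B I^B, I^B i}; Yara ∈ {I^A I^B}.
Weight each parental genotype pair by prior × P(type-AB child):
  I^B I^B × I^A I^B: posterior weight 2/3; P(next child type B) = 1/2.
  I^B i × I^A I^B: posterior weight 1/3; P(next child type B) = 1/2.
Weighted sum = 1/2.

1/2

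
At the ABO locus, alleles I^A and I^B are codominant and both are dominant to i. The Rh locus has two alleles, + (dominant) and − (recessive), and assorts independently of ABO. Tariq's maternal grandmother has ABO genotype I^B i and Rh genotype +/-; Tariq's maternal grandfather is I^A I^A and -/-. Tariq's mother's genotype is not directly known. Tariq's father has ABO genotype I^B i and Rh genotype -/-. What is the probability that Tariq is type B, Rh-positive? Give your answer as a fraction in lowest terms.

3/32

Tariq's mother's ABO genotype from I^B i × I^A I^A: 1/2 I^A I^B, 1/2 I^A i.
Crossing each possibility with the father I^B i and summing P(type B): 1/2·1/2 + 1/2·1/4 = 3/8.
Similarly for Rh via the mother's Rh distribution: P(Rh+) = 1/4.
Independent loci: 3/8 × 1/4 = 3/32.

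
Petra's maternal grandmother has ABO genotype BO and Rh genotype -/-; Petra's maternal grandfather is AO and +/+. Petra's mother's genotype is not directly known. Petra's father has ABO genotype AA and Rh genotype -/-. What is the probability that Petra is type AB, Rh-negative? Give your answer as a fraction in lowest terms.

1/8

Petra's mother's ABO genotype from BO × AO: 1/4 AB, 1/4 AO, 1/4 BO, 1/4 OO.
Crossing each possibility with the father AA and summing P(type AB): 1/4·1/2 + 1/4·0 + 1/4·1/2 + 1/4·0 = 1/4.
Similarly for Rh via the mother's Rh distribution: P(Rh-) = 1/2.
Independent loci: 1/4 × 1/2 = 1/8.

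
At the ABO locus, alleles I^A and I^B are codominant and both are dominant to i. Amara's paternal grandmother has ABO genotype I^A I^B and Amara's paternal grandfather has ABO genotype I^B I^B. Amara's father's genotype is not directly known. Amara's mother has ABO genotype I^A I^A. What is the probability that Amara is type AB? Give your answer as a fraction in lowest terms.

3/4

Amara's father's ABO genotype from I^A I^B × I^B I^B: 1/2 I^A I^B, 1/2 I^B I^B.
Crossing each possibility with the mother I^A I^A and summing P(type AB): 1/2·1/2 + 1/2·1 = 3/4.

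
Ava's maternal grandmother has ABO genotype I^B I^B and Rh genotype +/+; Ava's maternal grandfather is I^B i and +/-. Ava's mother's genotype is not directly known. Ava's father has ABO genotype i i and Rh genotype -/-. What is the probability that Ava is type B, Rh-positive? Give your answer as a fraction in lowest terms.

Ava's mother's ABO genotype from I^B I^B × I^B i: 1/2 I^B I^B, 1/2 I^B i.
Crossing each possibility with the father i i and summing P(type B): 1/2·1 + 1/2·1/2 = 3/4.
Similarly for Rh via the mother's Rh distribution: P(Rh+) = 3/4.
Independent loci: 3/4 × 3/4 = 9/16.

9/16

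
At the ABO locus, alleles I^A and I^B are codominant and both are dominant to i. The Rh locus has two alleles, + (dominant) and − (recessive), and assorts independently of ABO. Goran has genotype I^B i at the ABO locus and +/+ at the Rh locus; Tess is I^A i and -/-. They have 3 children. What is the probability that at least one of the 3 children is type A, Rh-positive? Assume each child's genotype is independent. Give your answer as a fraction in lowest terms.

37/64

ABO cross I^B i × I^A i → 1/4 O, 1/4 A, 1/4 B, 1/4 AB.
Rh cross +/+ × -/- → 1 Rh+; so P(type A, Rh-positive) = 1/4 × 1 = 1/4 per child.
P(none) = (3/4)^3 = 27/64; P(at least one) = 1 − 27/64 = 37/64.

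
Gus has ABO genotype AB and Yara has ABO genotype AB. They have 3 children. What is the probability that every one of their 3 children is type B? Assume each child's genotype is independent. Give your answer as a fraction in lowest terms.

ABO cross AB × AB → 1/4 A, 1/4 B, 1/2 AB.
So P(type B) = 1/4 per child.
All 3 independent: (1/4)^3 = 1/64.

1/64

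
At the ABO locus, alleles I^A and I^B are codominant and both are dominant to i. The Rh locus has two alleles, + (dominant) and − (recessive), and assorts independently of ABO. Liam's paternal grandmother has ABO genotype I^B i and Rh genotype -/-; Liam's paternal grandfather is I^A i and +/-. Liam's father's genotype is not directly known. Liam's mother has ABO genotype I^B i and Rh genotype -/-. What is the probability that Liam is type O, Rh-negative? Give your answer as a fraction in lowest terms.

3/16

Liam's father's ABO genotype from I^B i × I^A i: 1/4 I^A I^B, 1/4 I^A i, 1/4 I^B i, 1/4 i i.
Crossing each possibility with the mother I^B i and summing P(type O): 1/4·0 + 1/4·1/4 + 1/4·1/4 + 1/4·1/2 = 1/4.
Similarly for Rh via the father's Rh distribution: P(Rh-) = 3/4.
Independent loci: 1/4 × 3/4 = 3/16.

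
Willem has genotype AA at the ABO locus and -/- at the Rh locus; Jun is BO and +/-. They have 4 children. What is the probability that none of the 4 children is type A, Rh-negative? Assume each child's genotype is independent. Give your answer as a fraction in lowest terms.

ABO cross AA × BO → 1/2 A, 1/2 AB.
Rh cross -/- × +/- → 1/2 Rh+, 1/2 Rh-; so P(type A, Rh-negative) = 1/2 × 1/2 = 1/4 per child.
P(not type A, Rh-negative) = 3/4 for one child; (3/4)^4 = 81/256.

81/256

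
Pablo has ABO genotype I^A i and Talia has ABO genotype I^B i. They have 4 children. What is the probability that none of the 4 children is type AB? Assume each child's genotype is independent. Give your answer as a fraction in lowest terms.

ABO cross I^A i × I^B i → 1/4 O, 1/4 A, 1/4 B, 1/4 AB.
So P(type AB) = 1/4 per child.
P(not type AB) = 3/4 for one child; (3/4)^4 = 81/256.

81/256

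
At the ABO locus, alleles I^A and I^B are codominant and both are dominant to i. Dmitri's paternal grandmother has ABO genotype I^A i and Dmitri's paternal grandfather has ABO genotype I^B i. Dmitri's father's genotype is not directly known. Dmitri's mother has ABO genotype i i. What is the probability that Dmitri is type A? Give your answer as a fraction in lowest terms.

Dmitri's father's ABO genotype from I^A i × I^B i: 1/4 I^A I^B, 1/4 I^A i, 1/4 I^B i, 1/4 i i.
Crossing each possibility with the mother i i and summing P(type A): 1/4·1/2 + 1/4·1/2 + 1/4·0 + 1/4·0 = 1/4.

1/4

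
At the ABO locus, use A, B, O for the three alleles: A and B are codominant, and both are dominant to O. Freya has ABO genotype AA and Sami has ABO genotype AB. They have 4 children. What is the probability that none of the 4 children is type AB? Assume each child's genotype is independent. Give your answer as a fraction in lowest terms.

ABO cross AA × AB → 1/2 A, 1/2 AB.
So P(type AB) = 1/2 per child.
P(not type AB) = 1/2 for one child; (1/2)^4 = 1/16.

1/16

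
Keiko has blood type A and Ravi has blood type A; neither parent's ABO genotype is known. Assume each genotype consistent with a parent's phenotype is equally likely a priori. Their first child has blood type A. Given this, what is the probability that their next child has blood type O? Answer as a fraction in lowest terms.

Possible genotypes: Keiko ∈ {I^A I^A, I^A i}; Ravi ∈ {I^A I^A, I^A i}.
Weight each parental genotype pair by prior × P(type-A child):
  I^A I^A × I^A I^A: posterior weight 4/15; P(next child type O) = 0.
  I^A I^A × I^A i: posterior weight 4/15; P(next child type O) = 0.
  I^A i × I^A I^A: posterior weight 4/15; P(next child type O) = 0.
  I^A i × I^A i: posterior weight 1/5; P(next child type O) = 1/4.
Weighted sum = 1/20.

1/20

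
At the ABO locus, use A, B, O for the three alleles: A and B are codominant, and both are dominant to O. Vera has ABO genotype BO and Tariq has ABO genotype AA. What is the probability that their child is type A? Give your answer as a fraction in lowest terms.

ABO cross BO × AA → offspring phenotypes: 1/2 A, 1/2 AB.
So P(type A) = 1/2.

1/2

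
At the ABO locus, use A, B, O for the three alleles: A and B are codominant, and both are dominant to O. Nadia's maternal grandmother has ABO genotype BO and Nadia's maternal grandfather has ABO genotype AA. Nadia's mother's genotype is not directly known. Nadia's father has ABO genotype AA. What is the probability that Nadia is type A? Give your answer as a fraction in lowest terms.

Nadia's mother's ABO genotype from BO × AA: 1/2 AB, 1/2 AO.
Crossing each possibility with the father AA and summing P(type A): 1/2·1/2 + 1/2·1 = 3/4.

3/4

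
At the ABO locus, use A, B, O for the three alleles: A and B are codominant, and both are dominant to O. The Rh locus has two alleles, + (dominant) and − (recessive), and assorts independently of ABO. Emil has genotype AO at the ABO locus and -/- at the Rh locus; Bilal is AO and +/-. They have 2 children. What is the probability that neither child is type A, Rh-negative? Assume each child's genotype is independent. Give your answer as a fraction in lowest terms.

25/64

ABO cross AO × AO → 1/4 O, 3/4 A.
Rh cross -/- × +/- → 1/2 Rh+, 1/2 Rh-; so P(type A, Rh-negative) = 3/4 × 1/2 = 3/8 per child.
P(not type A, Rh-negative) = 5/8 for one child; (5/8)^2 = 25/64.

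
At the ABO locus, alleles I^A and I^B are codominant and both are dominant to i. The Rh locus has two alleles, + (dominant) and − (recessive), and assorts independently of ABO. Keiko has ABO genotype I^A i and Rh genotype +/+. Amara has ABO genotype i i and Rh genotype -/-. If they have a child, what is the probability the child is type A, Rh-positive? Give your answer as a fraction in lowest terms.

1/2

ABO cross I^A i × i i → offspring phenotypes: 1/2 O, 1/2 A.
Rh cross +/+ × -/- → 1 Rh+.
Independent loci: P(type A, Rh-positive) = 1/2 × 1 = 1/2.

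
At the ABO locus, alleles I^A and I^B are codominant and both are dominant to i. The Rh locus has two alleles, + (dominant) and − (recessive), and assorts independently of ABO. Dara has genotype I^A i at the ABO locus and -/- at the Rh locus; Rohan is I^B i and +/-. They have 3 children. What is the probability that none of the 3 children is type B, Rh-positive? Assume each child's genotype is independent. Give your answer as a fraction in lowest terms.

343/512

ABO cross I^A i × I^B i → 1/4 O, 1/4 A, 1/4 B, 1/4 AB.
Rh cross -/- × +/- → 1/2 Rh+, 1/2 Rh-; so P(type B, Rh-positive) = 1/4 × 1/2 = 1/8 per child.
P(not type B, Rh-positive) = 7/8 for one child; (7/8)^3 = 343/512.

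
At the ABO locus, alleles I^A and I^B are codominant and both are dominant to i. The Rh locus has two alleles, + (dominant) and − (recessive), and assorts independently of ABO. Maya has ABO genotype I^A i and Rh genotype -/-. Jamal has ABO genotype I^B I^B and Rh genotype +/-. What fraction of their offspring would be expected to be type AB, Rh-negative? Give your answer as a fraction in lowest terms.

1/4

ABO cross I^A i × I^B I^B → offspring phenotypes: 1/2 B, 1/2 AB.
Rh cross -/- × +/- → 1/2 Rh+, 1/2 Rh-.
Independent loci: P(type AB, Rh-negative) = 1/2 × 1/2 = 1/4.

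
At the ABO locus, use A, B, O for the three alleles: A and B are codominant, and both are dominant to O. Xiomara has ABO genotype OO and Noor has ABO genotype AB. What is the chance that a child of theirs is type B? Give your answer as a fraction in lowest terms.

ABO cross OO × AB → offspring phenotypes: 1/2 A, 1/2 B.
So P(type B) = 1/2.

1/2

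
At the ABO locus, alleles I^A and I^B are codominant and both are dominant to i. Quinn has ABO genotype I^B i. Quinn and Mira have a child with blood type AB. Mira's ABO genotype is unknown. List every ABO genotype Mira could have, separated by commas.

For each candidate genotype of Mira, check whether crossing it with I^B i can produce every observed child phenotype.
  I^A I^A → possible child types {A, AB} ✓
  I^A I^B → possible child types {A, B, AB} ✓
  I^A i → possible child types {O, A, B, AB} ✓
  I^B I^B → possible child types {B} ✗
  I^B i → possible child types {O, B} ✗
  i i → possible child types {O, B} ✗

I^A I^A, I^A I^B, I^A i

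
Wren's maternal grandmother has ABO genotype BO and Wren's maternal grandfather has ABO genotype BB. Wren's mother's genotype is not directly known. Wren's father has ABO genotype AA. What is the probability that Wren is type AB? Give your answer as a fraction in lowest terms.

Wren's mother's ABO genotype from BO × BB: 1/2 BB, 1/2 BO.
Crossing each possibility with the father AA and summing P(type AB): 1/2·1 + 1/2·1/2 = 3/4.

3/4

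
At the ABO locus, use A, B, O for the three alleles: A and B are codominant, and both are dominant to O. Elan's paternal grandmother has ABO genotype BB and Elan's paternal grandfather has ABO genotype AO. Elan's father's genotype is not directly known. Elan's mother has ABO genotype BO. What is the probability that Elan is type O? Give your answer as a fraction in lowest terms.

Elan's father's ABO genotype from BB × AO: 1/2 AB, 1/2 BO.
Crossing each possibility with the mother BO and summing P(type O): 1/2·0 + 1/2·1/4 = 1/8.

1/8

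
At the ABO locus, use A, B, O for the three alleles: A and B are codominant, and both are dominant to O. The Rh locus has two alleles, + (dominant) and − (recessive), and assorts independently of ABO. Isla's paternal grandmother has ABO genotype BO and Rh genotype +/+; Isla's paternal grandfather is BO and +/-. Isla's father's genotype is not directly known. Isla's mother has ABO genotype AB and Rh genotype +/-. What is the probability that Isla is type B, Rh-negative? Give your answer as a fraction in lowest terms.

Isla's father's ABO genotype from BO × BO: 1/4 BB, 1/2 BO, 1/4 OO.
Crossing each possibility with the mother AB and summing P(type B): 1/4·1/2 + 1/2·1/2 + 1/4·1/2 = 1/2.
Similarly for Rh via the father's Rh distribution: P(Rh-) = 1/8.
Independent loci: 1/2 × 1/8 = 1/16.

1/16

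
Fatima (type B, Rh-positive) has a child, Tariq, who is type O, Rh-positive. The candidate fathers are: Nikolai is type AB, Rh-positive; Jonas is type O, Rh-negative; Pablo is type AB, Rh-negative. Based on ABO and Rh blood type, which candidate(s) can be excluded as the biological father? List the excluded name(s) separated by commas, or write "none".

A candidate is excluded only if no genotype consistent with his phenotype could produce a type O, Rh-positive child with a type B, Rh-positive mother.
Nikolai (type AB, Rh+): no genotype consistent with that phenotype can produce a type-O Rh+ child with a type-B mother.
Pablo (type AB, Rh-): no genotype consistent with that phenotype can produce a type-O Rh+ child with a type-B mother.

Nikolai, Pablo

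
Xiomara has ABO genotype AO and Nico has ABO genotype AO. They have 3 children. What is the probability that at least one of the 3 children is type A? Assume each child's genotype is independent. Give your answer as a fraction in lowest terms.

63/64

ABO cross AO × AO → 1/4 O, 3/4 A.
So P(type A) = 3/4 per child.
P(none) = (1/4)^3 = 1/64; P(at least one) = 1 − 1/64 = 63/64.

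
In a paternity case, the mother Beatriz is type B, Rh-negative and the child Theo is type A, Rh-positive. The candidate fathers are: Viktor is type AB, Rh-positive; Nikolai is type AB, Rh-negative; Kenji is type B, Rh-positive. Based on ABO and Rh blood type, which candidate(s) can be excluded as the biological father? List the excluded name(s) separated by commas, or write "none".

Nikolai, Kenji

A candidate is excluded only if no genotype consistent with his phenotype could produce a type A, Rh-positive child with a type B, Rh-negative mother.
Nikolai (type AB, Rh-): no genotype consistent with that phenotype can produce a type-A Rh+ child with a type-B mother.
Kenji (type B, Rh+): no genotype consistent with that phenotype can produce a type-A Rh+ child with a type-B mother.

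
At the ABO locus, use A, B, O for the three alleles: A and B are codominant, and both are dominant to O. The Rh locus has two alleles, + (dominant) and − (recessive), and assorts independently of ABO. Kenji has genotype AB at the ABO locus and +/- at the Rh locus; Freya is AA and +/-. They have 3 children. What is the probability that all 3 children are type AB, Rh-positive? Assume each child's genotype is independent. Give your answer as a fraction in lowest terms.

ABO cross AB × AA → 1/2 A, 1/2 AB.
Rh cross +/- × +/- → 3/4 Rh+, 1/4 Rh-; so P(type AB, Rh-positive) = 1/2 × 3/4 = 3/8 per child.
All 3 independent: (3/8)^3 = 27/512.

27/512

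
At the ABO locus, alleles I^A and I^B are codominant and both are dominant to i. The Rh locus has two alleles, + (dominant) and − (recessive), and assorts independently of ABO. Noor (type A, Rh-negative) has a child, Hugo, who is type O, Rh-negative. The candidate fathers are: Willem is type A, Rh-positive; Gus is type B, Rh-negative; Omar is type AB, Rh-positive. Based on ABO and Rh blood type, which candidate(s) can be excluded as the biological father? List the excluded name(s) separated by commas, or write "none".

A candidate is excluded only if no genotype consistent with his phenotype could produce a type O, Rh-negative child with a type A, Rh-negative mother.
Omar (type AB, Rh+): no genotype consistent with that phenotype can produce a type-O Rh- child with a type-A mother.

Omar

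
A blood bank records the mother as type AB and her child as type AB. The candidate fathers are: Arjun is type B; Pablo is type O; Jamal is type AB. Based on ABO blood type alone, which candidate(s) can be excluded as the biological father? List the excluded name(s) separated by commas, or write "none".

A candidate is excluded only if no genotype consistent with his phenotype could produce a type AB child with a type AB mother.
Pablo (type O): no genotype consistent with that phenotype can produce a type-AB child with a type-AB mother.

Pablo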